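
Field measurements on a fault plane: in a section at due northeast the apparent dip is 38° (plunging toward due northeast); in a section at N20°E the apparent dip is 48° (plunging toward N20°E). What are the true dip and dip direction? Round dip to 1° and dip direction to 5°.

Each apparent-dip line lies in the plane. As unit vectors (x east, y north, z up), v₁ plunges 38°→due northeast and v₂ plunges 48°→N20°E.
Cross product v₁ × v₂ gives the pole to the plane: n ∝ (-0.027, 0.273, 0.223).
tan δ = √(n_x²+n_y²)/n_z = 0.275/0.223, so δ = 50.9°.
The horizontal component of n points toward azimuth atan2(n_x, n_y) = 354°, the dip direction.

true dip 51°, dip direction 355°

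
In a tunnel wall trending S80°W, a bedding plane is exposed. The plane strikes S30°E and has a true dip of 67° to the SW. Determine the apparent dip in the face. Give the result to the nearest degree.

The section lies 70° from the strike.
tan(apparent dip) = tan 67° · sin 70° = 2.2138
α = arctan(2.2138) = 65.69°

66°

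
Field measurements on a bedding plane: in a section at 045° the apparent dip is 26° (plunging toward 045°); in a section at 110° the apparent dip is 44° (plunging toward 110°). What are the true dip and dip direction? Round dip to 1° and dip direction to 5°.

Represent each trace as a vector plunging at its apparent dip toward its trend (east-north-up frame): v₁ = (0.636, 0.636, -0.438), v₂ = (0.676, -0.246, -0.695).
n = v₁ × v₂ = (0.549, -0.145, 0.586) (taken with n_z > 0).
tan δ = √(n_x²+n_y²)/n_z = 0.568/0.586, so δ = 44.1°.
Dip direction = azimuth of (n_x, n_y) = atan2(0.549, -0.145) = 105°.

true dip 44°, dip direction 105°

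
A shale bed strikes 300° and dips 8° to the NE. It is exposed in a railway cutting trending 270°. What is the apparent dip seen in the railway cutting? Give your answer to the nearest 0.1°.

4.0°

The strike is 300° and the section trends 270°; the acute angle between them is β = 30°.
tan(apparent dip) = tan 8° · sin 30° = 0.0703
α = arctan(0.0703) = 4.02°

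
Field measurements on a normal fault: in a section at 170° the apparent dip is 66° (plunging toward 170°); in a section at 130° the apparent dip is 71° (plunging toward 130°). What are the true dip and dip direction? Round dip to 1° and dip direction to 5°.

true dip 71°, dip direction 130°

Represent each trace as a vector plunging at its apparent dip toward its trend (east-north-up frame): v₁ = (0.071, -0.401, -0.914), v₂ = (0.249, -0.209, -0.946).
The plane normal is n = v₁ × v₂ ∝ (0.188, -0.161, 0.085).
True dip = arccos(n_z / |n|) = arccos(0.3255) = 71.0°.
The horizontal component of n points toward azimuth atan2(n_x, n_y) = 131°, the dip direction.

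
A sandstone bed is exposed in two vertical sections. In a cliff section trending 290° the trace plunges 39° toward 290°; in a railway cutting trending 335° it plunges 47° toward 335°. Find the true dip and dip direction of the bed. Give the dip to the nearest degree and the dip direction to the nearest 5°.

Each apparent-dip line lies in the plane. As unit vectors (x east, y north, z up), v₁ plunges 39°→290° and v₂ plunges 47°→335°.
Cross product v₁ × v₂ gives the pole to the plane: n ∝ (-0.195, 0.353, 0.375).
True dip = arccos(n_z / |n|) = arccos(0.6812) = 47.1°.
Dip direction = atan2(-0.195, 0.353) = 331° (azimuth of n's horizontal projection).

true dip 47°, dip direction 330°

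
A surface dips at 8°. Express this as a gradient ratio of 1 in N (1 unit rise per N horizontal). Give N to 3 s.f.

1 in 7.12

1 : N means tan θ = 1/N, so N = 1/tan 8° = 1/0.1405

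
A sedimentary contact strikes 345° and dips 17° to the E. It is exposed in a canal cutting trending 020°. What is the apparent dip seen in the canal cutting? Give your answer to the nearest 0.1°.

The section lies 35° from the strike.
tan(apparent dip) = tan 17° · sin 35° = 0.1754
α = arctan(0.1754) = 9.95°

9.9°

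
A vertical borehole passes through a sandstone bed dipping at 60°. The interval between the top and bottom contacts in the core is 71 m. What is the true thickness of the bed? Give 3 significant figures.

True thickness t = h · cos(dip) = 71 × cos 60°
t = 71 × 0.5000 = 35.500 m

35.5 m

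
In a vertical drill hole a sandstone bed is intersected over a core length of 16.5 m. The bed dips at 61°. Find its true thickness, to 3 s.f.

True thickness t = h · cos(dip) = 16.5 × cos 61°
t = 16.5 × 0.4848 = 7.999 m

8.00 m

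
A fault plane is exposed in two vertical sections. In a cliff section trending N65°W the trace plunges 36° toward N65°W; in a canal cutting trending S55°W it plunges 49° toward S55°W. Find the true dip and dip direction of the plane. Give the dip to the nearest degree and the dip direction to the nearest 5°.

true dip 49°, dip direction 245°

Represent each trace as a vector plunging at its apparent dip toward its trend (east-north-up frame): v₁ = (-0.733, 0.342, -0.588), v₂ = (-0.537, -0.376, -0.755).
n = v₁ × v₂ = (-0.479, -0.237, 0.460) (taken with n_z > 0).
True dip = arccos(n_z / |n|) = arccos(0.6518) = 49.3°.
Dip direction = azimuth of (n_x, n_y) = atan2(-0.479, -0.237) = 244°.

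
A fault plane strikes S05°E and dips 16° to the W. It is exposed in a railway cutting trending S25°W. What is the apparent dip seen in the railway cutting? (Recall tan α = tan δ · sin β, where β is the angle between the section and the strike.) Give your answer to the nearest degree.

Angle between strike (S05°E) and section (S25°W): β = 30°.
tan α = tan 16° × sin 30° = 0.2867 × 0.5000 = 0.1434
apparent dip = arctan 0.1434 = 8.16°

8°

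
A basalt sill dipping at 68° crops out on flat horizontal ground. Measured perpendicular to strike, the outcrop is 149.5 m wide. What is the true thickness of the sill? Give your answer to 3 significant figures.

True thickness t = w · sin(dip) = 149.5 × sin 68°
t = 149.5 × 0.9272 = 138.614 m

139 m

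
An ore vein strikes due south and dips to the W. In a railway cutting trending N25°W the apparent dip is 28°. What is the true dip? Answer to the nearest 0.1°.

51.5°

The section is 25° from the strike.
tan(true dip) = tan 28° / sin 25° = 1.2581
δ = arctan(1.2581) = 51.52°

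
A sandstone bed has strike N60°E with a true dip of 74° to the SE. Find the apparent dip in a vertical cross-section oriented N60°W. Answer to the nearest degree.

72°

Angle between strike (N60°E) and section (N60°W): β = 60°.
tan α = tan 74° × sin 60° = 3.4874 × 0.8660 = 3.0202
apparent dip = arctan 3.0202 = 71.68°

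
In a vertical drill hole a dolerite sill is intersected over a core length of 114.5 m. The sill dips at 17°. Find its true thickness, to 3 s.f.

109 m

True thickness t = h · cos(dip) = 114.5 × cos 17°
t = 114.5 × 0.9563 = 109.497 m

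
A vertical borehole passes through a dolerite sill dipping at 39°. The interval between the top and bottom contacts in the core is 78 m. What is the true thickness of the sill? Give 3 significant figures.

60.6 m

True thickness t = h · cos(dip) = 78 × cos 39°
t = 78 × 0.7771 = 60.617 m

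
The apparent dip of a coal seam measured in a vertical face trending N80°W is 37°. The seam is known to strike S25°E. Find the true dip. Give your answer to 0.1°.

The section is 55° from the strike.
tan δ = tan α / sin β = tan 37° / sin 55° = 0.7536 / 0.8192 = 0.9199
δ = arctan(0.9199) = 42.61°

42.6°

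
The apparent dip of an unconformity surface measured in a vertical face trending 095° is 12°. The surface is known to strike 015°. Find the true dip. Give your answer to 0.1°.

12.2°

β = acute angle between strike 015° and section 095° = 80°.
tan δ = tan α / sin β = tan 12° / sin 80° = 0.2126 / 0.9848 = 0.2158
true dip = arctan 0.2158 = 12.18°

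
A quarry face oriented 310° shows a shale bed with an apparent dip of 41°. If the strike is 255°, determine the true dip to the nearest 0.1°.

46.7°

β = acute angle between strike 255° and section 310° = 55°.
tan(true dip) = tan 41° / sin 55° = 1.0612
true dip = arctan 1.0612 = 46.70°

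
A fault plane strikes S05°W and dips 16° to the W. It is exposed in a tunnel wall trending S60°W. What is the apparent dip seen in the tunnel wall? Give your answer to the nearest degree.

The section lies 55° from the strike.
tan(apparent dip) = tan 16° · sin 55° = 0.2349
α = arctan(0.2349) = 13.22°

13°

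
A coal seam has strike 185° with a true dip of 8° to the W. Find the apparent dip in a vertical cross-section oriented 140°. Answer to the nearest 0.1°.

The strike is 185° and the section trends 140°; the acute angle between them is β = 45°.
tan α = tan 8° × sin 45° = 0.1405 × 0.7071 = 0.0994
α = arctan(0.0994) = 5.68°

5.7°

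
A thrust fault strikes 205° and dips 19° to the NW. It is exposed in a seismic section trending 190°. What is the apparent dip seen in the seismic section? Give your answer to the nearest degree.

5°

The strike is 205° and the section trends 190°; the acute angle between them is β = 15°.
tan(apparent dip) = tan 19° · sin 15° = 0.0891
α = arctan(0.0891) = 5.09°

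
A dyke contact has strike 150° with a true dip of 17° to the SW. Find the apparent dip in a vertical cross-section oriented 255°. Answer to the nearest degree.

16°

The strike is 150° and the section trends 255°; the acute angle between them is β = 75°.
tan α = tan 17° × sin 75° = 0.3057 × 0.9659 = 0.2953
α = arctan(0.2953) = 16.45°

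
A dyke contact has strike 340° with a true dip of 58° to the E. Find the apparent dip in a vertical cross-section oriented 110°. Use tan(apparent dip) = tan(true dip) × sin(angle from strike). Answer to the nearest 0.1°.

50.8°

Angle between strike (340°) and section (110°): β = 50°.
tan(apparent dip) = tan 58° · sin 50° = 1.2259
α = arctan(1.2259) = 50.80°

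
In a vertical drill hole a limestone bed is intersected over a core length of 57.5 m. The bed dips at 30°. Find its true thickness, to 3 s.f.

49.8 m

True thickness t = h · cos(dip) = 57.5 × cos 30°
t = 57.5 × 0.8660 = 49.796 m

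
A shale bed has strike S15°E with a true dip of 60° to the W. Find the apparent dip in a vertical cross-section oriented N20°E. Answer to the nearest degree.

45°

The section lies 35° from the strike.
tan α = tan 60° × sin 35° = 1.7321 × 0.5736 = 0.9935
apparent dip = arctan 0.9935 = 44.81°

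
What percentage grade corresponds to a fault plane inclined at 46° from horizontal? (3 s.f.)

grade % = 100 × tan 46° = 100 × 1.0355

104%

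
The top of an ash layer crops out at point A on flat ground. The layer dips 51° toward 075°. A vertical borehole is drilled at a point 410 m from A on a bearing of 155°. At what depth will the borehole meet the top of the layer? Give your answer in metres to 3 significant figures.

87.9 m

The hole lies 80° from the dip direction, so the down-dip offset is 410 × cos 80° = 71.20 m.
Depth = down-dip offset × tan(dip) = 71.20 × tan 51° = 71.20 × 1.2349
Depth = 87.92 m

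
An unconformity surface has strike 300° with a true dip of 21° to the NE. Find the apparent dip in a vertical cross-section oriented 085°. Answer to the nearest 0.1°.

12.4°

The section lies 35° from the strike.
tan α = tan 21° × sin 35° = 0.3839 × 0.5736 = 0.2202
apparent dip = arctan 0.2202 = 12.42°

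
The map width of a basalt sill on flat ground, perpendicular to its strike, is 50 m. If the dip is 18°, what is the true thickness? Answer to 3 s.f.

True thickness t = w · sin(dip) = 50 × sin 18°
t = 50 × 0.3090 = 15.451 m

15.5 m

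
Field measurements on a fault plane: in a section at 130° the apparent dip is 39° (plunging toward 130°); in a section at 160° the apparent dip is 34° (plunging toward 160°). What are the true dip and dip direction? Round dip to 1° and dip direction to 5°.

true dip 39°, dip direction 125°

The two traces are lines in the plane: v₁ = (sin 130°·cos 39°, cos 130°·cos 39°, −sin 39°), v₂ = (sin 160°·cos 34°, cos 160°·cos 34°, −sin 34°).
The plane normal is n = v₁ × v₂ ∝ (0.211, -0.154, 0.322).
True dip = arccos(n_z / |n|) = arccos(0.7765) = 39.1°.
Dip direction = atan2(0.211, -0.154) = 126° (azimuth of n's horizontal projection).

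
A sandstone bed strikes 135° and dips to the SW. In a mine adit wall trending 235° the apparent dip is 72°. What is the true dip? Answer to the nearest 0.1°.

β = acute angle between strike 135° and section 235° = 80°.
tan(true dip) = tan 72° / sin 80° = 3.1252
δ = arctan(3.1252) = 72.26°

72.3°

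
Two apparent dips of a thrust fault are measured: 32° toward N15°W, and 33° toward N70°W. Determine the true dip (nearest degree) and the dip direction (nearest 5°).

true dip 36°, dip direction 315°

The two traces are lines in the plane: v₁ = (sin 345°·cos 32°, cos 345°·cos 32°, −sin 32°), v₂ = (sin 290°·cos 33°, cos 290°·cos 33°, −sin 33°).
The plane normal is n = v₁ × v₂ ∝ (-0.294, 0.298, 0.583).
True dip = arccos(n_z / |n|) = arccos(0.8120) = 35.7°.
The horizontal component of n points toward azimuth atan2(n_x, n_y) = 315°, the dip direction.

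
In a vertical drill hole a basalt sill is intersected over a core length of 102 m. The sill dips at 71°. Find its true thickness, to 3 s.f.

33.2 m

True thickness t = h · cos(dip) = 102 × cos 71°
t = 102 × 0.3256 = 33.208 m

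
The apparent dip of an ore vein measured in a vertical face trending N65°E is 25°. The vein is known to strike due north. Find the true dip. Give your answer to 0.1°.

27.2°

The section is 65° from the strike.
tan(true dip) = tan 25° / sin 65° = 0.5145
δ = arctan(0.5145) = 27.23°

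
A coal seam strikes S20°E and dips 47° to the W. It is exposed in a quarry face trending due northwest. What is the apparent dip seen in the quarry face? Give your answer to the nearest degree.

24°

The section lies 25° from the strike.
tan α = tan 47° × sin 25° = 1.0724 × 0.4226 = 0.4532
apparent dip = arctan 0.4532 = 24.38°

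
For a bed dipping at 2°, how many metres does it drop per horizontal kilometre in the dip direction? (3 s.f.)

34.9 m

drop per km = 1000 × tan 2° = 1000 × 0.0349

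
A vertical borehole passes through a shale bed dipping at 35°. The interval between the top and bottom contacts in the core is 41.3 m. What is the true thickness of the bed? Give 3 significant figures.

True thickness t = h · cos(dip) = 41.3 × cos 35°
t = 41.3 × 0.8192 = 33.831 m

33.8 m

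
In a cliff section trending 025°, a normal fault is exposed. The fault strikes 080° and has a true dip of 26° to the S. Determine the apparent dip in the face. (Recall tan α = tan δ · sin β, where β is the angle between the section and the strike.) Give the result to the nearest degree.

The section lies 55° from the strike.
tan(apparent dip) = tan 26° · sin 55° = 0.3995
apparent dip = arctan 0.3995 = 21.78°

22°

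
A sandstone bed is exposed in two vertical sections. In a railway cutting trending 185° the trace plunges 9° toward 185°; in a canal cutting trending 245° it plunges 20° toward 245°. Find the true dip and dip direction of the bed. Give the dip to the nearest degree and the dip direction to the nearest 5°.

true dip 20°, dip direction 250°

Represent each trace as a vector plunging at its apparent dip toward its trend (east-north-up frame): v₁ = (-0.086, -0.984, -0.156), v₂ = (-0.852, -0.397, -0.342).
The plane normal is n = v₁ × v₂ ∝ (-0.274, -0.104, 0.804).
True dip = arccos(n_z / |n|) = arccos(0.9394) = 20.1°.
The horizontal component of n points toward azimuth atan2(n_x, n_y) = 249°, the dip direction.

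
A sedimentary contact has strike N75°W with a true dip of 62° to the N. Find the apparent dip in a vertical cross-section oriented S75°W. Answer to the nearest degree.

43°

Angle between strike (N75°W) and section (S75°W): β = 30°.
tan α = tan 62° × sin 30° = 1.8807 × 0.5000 = 0.9404
apparent dip = arctan 0.9404 = 43.24°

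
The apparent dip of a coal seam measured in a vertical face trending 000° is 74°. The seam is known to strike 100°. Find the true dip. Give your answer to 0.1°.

The section is 80° from the strike.
tan δ = tan α / sin β = tan 74° / sin 80° = 3.4874 / 0.9848 = 3.5412
true dip = arctan 3.5412 = 74.23°

74.2°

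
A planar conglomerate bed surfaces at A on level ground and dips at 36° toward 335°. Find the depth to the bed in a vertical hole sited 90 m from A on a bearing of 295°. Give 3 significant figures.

The hole lies 40° from the dip direction, so the down-dip offset is 90 × cos 40° = 68.94 m.
Depth = down-dip offset × tan(dip) = 68.94 × tan 36° = 68.94 × 0.7265
Depth = 50.09 m

50.1 m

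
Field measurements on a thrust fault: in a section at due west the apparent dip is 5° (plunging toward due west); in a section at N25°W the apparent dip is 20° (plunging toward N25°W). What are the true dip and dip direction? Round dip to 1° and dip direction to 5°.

true dip 20°, dip direction 345°

The two traces are lines in the plane: v₁ = (sin 270°·cos 5°, cos 270°·cos 5°, −sin 5°), v₂ = (sin 335°·cos 20°, cos 335°·cos 20°, −sin 20°).
n = v₁ × v₂ = (-0.074, 0.306, 0.848) (taken with n_z > 0).
Dip δ = arctan(|n_h|/n_z) = arctan(0.315/0.848) = 20.4°.
The horizontal component of n points toward azimuth atan2(n_x, n_y) = 346°, the dip direction.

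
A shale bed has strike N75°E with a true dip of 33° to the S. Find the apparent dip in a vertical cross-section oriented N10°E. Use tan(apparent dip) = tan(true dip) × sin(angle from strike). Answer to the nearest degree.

30°

Angle between strike (N75°E) and section (N10°E): β = 65°.
tan(apparent dip) = tan 33° · sin 65° = 0.5886
α = arctan(0.5886) = 30.48°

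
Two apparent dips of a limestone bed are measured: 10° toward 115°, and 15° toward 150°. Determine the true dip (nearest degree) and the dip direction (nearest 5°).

Represent each trace as a vector plunging at its apparent dip toward its trend (east-north-up frame): v₁ = (0.893, -0.416, -0.174), v₂ = (0.483, -0.837, -0.259).
n = v₁ × v₂ = (0.038, -0.147, 0.546) (taken with n_z > 0).
Dip δ = arctan(|n_h|/n_z) = arctan(0.152/0.546) = 15.6°.
Dip direction = azimuth of (n_x, n_y) = atan2(0.038, -0.147) = 166°.

true dip 16°, dip direction 165°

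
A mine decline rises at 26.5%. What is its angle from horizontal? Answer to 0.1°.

14.8°

tan θ = 26.5/100 = 0.2650
θ = arctan(0.2650) = 14.84°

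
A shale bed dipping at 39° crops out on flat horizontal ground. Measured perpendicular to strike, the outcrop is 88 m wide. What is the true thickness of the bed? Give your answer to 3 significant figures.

True thickness t = w · sin(dip) = 88 × sin 39°
t = 88 × 0.6293 = 55.380 m

55.4 m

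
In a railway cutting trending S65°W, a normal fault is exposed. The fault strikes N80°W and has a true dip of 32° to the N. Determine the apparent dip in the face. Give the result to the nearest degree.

The strike is N80°W and the section trends S65°W; the acute angle between them is β = 35°.
tan α = tan 32° × sin 35° = 0.6249 × 0.5736 = 0.3584
apparent dip = arctan 0.3584 = 19.72°

20°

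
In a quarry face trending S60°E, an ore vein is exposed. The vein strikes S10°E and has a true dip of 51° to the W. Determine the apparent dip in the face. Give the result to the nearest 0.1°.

The strike is S10°E and the section trends S60°E; the acute angle between them is β = 50°.
tan α = tan 51° × sin 50° = 1.2349 × 0.7660 = 0.9460
α = arctan(0.9460) = 43.41°

43.4°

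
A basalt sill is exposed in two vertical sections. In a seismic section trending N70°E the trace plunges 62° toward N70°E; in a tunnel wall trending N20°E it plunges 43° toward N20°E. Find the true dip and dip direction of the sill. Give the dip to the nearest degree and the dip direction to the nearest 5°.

The two traces are lines in the plane: v₁ = (sin 70°·cos 62°, cos 70°·cos 62°, −sin 62°), v₂ = (sin 20°·cos 43°, cos 20°·cos 43°, −sin 43°).
The plane normal is n = v₁ × v₂ ∝ (0.497, 0.080, 0.263).
tan δ = √(n_x²+n_y²)/n_z = 0.504/0.263, so δ = 62.4°.
The horizontal component of n points toward azimuth atan2(n_x, n_y) = 81°, the dip direction.

true dip 62°, dip direction 080°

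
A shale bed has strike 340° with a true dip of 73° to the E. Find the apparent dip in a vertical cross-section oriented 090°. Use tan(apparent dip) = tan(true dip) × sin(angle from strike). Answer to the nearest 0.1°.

72.0°

Angle between strike (340°) and section (090°): β = 70°.
tan(apparent dip) = tan 73° · sin 70° = 3.0736
α = arctan(3.0736) = 71.98°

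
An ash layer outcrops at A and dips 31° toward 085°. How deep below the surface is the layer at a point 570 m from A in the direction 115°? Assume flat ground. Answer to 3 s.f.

The hole lies 30° from the dip direction, so the down-dip offset is 570 × cos 30° = 493.63 m.
Depth = down-dip offset × tan(dip) = 493.63 × tan 31° = 493.63 × 0.6009
Depth = 296.61 m

297 m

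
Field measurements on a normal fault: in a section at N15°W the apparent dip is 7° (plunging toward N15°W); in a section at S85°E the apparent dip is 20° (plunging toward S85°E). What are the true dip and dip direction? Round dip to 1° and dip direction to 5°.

The two traces are lines in the plane: v₁ = (sin 345°·cos 7°, cos 345°·cos 7°, −sin 7°), v₂ = (sin 95°·cos 20°, cos 95°·cos 20°, −sin 20°).
n = v₁ × v₂ = (0.338, 0.202, 0.876) (taken with n_z > 0).
True dip = arccos(n_z / |n|) = arccos(0.9122) = 24.2°.
Dip direction = azimuth of (n_x, n_y) = atan2(0.338, 0.202) = 59°.

true dip 24°, dip direction 060°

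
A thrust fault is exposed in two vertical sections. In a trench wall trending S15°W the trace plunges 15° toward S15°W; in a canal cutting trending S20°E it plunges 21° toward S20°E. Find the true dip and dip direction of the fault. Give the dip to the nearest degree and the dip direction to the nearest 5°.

true dip 21°, dip direction 150°

Represent each trace as a vector plunging at its apparent dip toward its trend (east-north-up frame): v₁ = (-0.250, -0.933, -0.259), v₂ = (0.319, -0.877, -0.358).
n = v₁ × v₂ = (0.107, -0.172, 0.517) (taken with n_z > 0).
Dip δ = arctan(|n_h|/n_z) = arctan(0.203/0.517) = 21.4°.
Dip direction = azimuth of (n_x, n_y) = atan2(0.107, -0.172) = 148°.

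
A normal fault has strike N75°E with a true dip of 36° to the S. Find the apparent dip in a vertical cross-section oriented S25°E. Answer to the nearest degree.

36°

The section lies 80° from the strike.
tan α = tan 36° × sin 80° = 0.7265 × 0.9848 = 0.7155
apparent dip = arctan 0.7155 = 35.58°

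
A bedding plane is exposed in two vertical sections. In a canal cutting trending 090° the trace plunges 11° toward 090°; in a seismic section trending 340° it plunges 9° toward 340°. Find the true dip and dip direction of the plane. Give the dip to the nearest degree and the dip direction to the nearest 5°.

true dip 17°, dip direction 040°

Represent each trace as a vector plunging at its apparent dip toward its trend (east-north-up frame): v₁ = (0.982, 0.000, -0.191), v₂ = (-0.338, 0.928, -0.156).
n = v₁ × v₂ = (0.177, 0.218, 0.911) (taken with n_z > 0).
Dip δ = arctan(|n_h|/n_z) = arctan(0.281/0.911) = 17.1°.
The horizontal component of n points toward azimuth atan2(n_x, n_y) = 39°, the dip direction.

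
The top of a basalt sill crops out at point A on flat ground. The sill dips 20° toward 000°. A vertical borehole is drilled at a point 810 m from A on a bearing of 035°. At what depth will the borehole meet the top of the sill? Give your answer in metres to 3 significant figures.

The hole lies 35° from the dip direction, so the down-dip offset is 810 × cos 35° = 663.51 m.
Depth = down-dip offset × tan(dip) = 663.51 × tan 20° = 663.51 × 0.3640
Depth = 241.50 m

241 m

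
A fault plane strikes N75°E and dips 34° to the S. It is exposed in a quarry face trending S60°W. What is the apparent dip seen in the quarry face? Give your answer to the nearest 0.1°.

9.9°

Angle between strike (N75°E) and section (S60°W): β = 15°.
tan α = tan 34° × sin 15° = 0.6745 × 0.2588 = 0.1746
apparent dip = arctan 0.1746 = 9.90°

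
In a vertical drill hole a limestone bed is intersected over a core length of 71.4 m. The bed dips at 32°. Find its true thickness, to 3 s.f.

True thickness t = h · cos(dip) = 71.4 × cos 32°
t = 71.4 × 0.8480 = 60.551 m

60.6 m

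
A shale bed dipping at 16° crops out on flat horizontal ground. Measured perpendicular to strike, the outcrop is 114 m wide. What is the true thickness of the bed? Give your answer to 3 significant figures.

True thickness t = w · sin(dip) = 114 × sin 16°
t = 114 × 0.2756 = 31.423 m

31.4 m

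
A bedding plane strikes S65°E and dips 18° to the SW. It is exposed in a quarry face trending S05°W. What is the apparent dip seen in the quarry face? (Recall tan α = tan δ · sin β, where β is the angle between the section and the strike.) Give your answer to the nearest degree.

The section lies 70° from the strike.
tan(apparent dip) = tan 18° · sin 70° = 0.3053
α = arctan(0.3053) = 16.98°

17°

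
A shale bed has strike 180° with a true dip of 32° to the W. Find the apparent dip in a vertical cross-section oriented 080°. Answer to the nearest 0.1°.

31.6°

Angle between strike (180°) and section (080°): β = 80°.
tan(apparent dip) = tan 32° · sin 80° = 0.6154
α = arctan(0.6154) = 31.61°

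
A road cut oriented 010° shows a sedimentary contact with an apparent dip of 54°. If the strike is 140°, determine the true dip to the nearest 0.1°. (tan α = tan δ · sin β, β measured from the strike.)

β = acute angle between strike 140° and section 010° = 50°.
tan δ = tan α / sin β = tan 54° / sin 50° = 1.3764 / 0.7660 = 1.7967
true dip = arctan 1.7967 = 60.90°

60.9°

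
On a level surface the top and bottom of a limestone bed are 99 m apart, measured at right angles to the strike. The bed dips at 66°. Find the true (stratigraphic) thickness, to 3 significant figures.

90.4 m

True thickness t = w · sin(dip) = 99 × sin 66°
t = 99 × 0.9135 = 90.441 m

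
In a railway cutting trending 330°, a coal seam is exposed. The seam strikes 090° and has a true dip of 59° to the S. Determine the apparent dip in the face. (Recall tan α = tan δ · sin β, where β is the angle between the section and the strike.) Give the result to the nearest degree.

55°

The section lies 60° from the strike.
tan α = tan 59° × sin 60° = 1.6643 × 0.8660 = 1.4413
apparent dip = arctan 1.4413 = 55.25°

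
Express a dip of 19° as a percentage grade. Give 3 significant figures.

34.4%

grade % = 100 × tan 19° = 100 × 0.3443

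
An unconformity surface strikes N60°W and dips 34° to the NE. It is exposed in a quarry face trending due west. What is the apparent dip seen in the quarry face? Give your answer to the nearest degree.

The section lies 30° from the strike.
tan(apparent dip) = tan 34° · sin 30° = 0.3373
α = arctan(0.3373) = 18.64°

19°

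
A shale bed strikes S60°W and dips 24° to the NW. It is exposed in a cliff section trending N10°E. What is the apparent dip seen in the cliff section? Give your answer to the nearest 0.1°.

The strike is S60°W and the section trends N10°E; the acute angle between them is β = 50°.
tan α = tan 24° × sin 50° = 0.4452 × 0.7660 = 0.3411
apparent dip = arctan 0.3411 = 18.83°

18.8°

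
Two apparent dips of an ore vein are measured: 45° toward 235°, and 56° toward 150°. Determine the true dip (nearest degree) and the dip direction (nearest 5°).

true dip 60°, dip direction 180°

The two traces are lines in the plane: v₁ = (sin 235°·cos 45°, cos 235°·cos 45°, −sin 45°), v₂ = (sin 150°·cos 56°, cos 150°·cos 56°, −sin 56°).
Cross product v₁ × v₂ gives the pole to the plane: n ∝ (-0.006, -0.678, 0.394).
tan δ = √(n_x²+n_y²)/n_z = 0.678/0.394, so δ = 59.8°.
Dip direction = atan2(-0.006, -0.678) = 181° (azimuth of n's horizontal projection).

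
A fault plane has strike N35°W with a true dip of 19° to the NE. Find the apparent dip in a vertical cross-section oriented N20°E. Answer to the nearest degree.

The section lies 55° from the strike.
tan α = tan 19° × sin 55° = 0.3443 × 0.8192 = 0.2821
apparent dip = arctan 0.2821 = 15.75°

16°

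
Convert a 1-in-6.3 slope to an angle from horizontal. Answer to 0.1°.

9.0°

tan θ = 1/6.3 = 0.1587
θ = arctan(0.1587) = 9.02°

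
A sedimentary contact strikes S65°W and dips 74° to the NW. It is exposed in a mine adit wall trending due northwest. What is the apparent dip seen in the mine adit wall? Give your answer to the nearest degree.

The strike is S65°W and the section trends due northwest; the acute angle between them is β = 70°.
tan(apparent dip) = tan 74° · sin 70° = 3.2771
apparent dip = arctan 3.2771 = 73.03°

73°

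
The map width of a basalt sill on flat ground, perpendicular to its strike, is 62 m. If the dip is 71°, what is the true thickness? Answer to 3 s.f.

True thickness t = w · sin(dip) = 62 × sin 71°
t = 62 × 0.9455 = 58.622 m

58.6 m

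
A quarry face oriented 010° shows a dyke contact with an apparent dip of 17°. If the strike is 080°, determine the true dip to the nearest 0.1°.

18.0°

The section is 70° from the strike.
tan(true dip) = tan 17° / sin 70° = 0.3254
δ = arctan(0.3254) = 18.02°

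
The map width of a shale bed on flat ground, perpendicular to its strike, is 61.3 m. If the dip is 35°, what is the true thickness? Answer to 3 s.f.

35.2 m

True thickness t = w · sin(dip) = 61.3 × sin 35°
t = 61.3 × 0.5736 = 35.160 m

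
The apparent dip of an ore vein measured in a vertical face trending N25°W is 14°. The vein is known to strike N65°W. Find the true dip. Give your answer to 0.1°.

21.2°

β = acute angle between strike N65°W and section N25°W = 40°.
tan(true dip) = tan 14° / sin 40° = 0.3879
true dip = arctan 0.3879 = 21.20°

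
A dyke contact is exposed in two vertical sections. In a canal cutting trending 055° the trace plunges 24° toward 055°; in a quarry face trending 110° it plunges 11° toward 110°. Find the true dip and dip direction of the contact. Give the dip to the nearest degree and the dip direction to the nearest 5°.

The two traces are lines in the plane: v₁ = (sin 55°·cos 24°, cos 55°·cos 24°, −sin 24°), v₂ = (sin 110°·cos 11°, cos 110°·cos 11°, −sin 11°).
n = v₁ × v₂ = (0.237, 0.232, 0.735) (taken with n_z > 0).
Dip δ = arctan(|n_h|/n_z) = arctan(0.332/0.735) = 24.3°.
Dip direction = atan2(0.237, 0.232) = 46° (azimuth of n's horizontal projection).

true dip 24°, dip direction 045°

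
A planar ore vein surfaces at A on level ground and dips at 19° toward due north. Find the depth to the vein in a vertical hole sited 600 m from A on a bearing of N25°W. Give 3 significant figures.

187 m

The hole lies 25° from the dip direction, so the down-dip offset is 600 × cos 25° = 543.78 m.
Depth = down-dip offset × tan(dip) = 543.78 × tan 19° = 543.78 × 0.3443
Depth = 187.24 m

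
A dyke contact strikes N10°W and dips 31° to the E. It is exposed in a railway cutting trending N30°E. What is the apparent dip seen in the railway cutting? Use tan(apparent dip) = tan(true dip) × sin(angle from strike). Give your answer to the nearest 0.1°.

21.1°

The section lies 40° from the strike.
tan(apparent dip) = tan 31° · sin 40° = 0.3862
α = arctan(0.3862) = 21.12°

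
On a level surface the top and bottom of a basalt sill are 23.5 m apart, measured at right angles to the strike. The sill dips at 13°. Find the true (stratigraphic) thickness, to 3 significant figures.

True thickness t = w · sin(dip) = 23.5 × sin 13°
t = 23.5 × 0.2250 = 5.286 m

5.29 m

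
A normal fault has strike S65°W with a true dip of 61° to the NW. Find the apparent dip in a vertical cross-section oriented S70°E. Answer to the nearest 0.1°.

The strike is S65°W and the section trends S70°E; the acute angle between them is β = 45°.
tan(apparent dip) = tan 61° · sin 45° = 1.2757
apparent dip = arctan 1.2757 = 51.91°

51.9°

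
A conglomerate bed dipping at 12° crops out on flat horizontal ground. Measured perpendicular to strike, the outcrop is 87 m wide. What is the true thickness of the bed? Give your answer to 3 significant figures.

True thickness t = w · sin(dip) = 87 × sin 12°
t = 87 × 0.2079 = 18.088 m

18.1 m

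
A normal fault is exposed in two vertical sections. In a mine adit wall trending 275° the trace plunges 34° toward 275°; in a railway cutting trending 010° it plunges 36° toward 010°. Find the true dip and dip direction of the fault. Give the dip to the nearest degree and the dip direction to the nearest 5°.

true dip 46°, dip direction 325°

The two traces are lines in the plane: v₁ = (sin 275°·cos 34°, cos 275°·cos 34°, −sin 34°), v₂ = (sin 10°·cos 36°, cos 10°·cos 36°, −sin 36°).
The plane normal is n = v₁ × v₂ ∝ (-0.403, 0.564, 0.668).
Dip δ = arctan(|n_h|/n_z) = arctan(0.693/0.668) = 46.1°.
Dip direction = azimuth of (n_x, n_y) = atan2(-0.403, 0.564) = 324°.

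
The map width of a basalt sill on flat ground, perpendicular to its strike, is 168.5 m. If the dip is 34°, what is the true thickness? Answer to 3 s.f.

94.2 m

True thickness t = w · sin(dip) = 168.5 × sin 34°
t = 168.5 × 0.5592 = 94.224 m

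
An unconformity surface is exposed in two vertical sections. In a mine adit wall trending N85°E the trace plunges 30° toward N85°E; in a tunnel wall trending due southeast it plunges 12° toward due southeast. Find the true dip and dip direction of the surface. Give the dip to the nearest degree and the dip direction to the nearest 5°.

true dip 32°, dip direction 065°

The two traces are lines in the plane: v₁ = (sin 85°·cos 30°, cos 85°·cos 30°, −sin 30°), v₂ = (sin 135°·cos 12°, cos 135°·cos 12°, −sin 12°).
n = v₁ × v₂ = (0.362, 0.166, 0.649) (taken with n_z > 0).
tan δ = √(n_x²+n_y²)/n_z = 0.398/0.649, so δ = 31.5°.
The horizontal component of n points toward azimuth atan2(n_x, n_y) = 65°, the dip direction.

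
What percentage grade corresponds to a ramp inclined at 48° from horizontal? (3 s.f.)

grade % = 100 × tan 48° = 100 × 1.1106

111%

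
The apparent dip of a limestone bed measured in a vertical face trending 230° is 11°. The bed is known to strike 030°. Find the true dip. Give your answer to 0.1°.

29.6°

The section is 20° from the strike.
tan(true dip) = tan 11° / sin 20° = 0.5683
true dip = arctan 0.5683 = 29.61°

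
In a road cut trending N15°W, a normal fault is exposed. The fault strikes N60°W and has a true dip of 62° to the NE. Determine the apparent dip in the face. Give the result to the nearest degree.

The section lies 45° from the strike.
tan α = tan 62° × sin 45° = 1.8807 × 0.7071 = 1.3299
α = arctan(1.3299) = 53.06°

53°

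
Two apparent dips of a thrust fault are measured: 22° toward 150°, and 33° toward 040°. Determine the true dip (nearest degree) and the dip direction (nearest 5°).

true dip 43°, dip direction 085°

Represent each trace as a vector plunging at its apparent dip toward its trend (east-north-up frame): v₁ = (0.464, -0.803, -0.375), v₂ = (0.539, 0.642, -0.545).
The plane normal is n = v₁ × v₂ ∝ (0.678, 0.051, 0.731).
tan δ = √(n_x²+n_y²)/n_z = 0.680/0.731, so δ = 42.9°.
The horizontal component of n points toward azimuth atan2(n_x, n_y) = 86°, the dip direction.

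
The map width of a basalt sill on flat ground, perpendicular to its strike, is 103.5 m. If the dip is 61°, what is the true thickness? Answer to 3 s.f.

90.5 m

True thickness t = w · sin(dip) = 103.5 × sin 61°
t = 103.5 × 0.8746 = 90.523 m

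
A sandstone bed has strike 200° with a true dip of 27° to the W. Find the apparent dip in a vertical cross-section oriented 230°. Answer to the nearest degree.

The section lies 30° from the strike.
tan(apparent dip) = tan 27° · sin 30° = 0.2548
α = arctan(0.2548) = 14.29°

14°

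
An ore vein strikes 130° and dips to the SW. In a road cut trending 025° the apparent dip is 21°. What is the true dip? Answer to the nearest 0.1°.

21.7°

The section is 75° from the strike.
tan(true dip) = tan 21° / sin 75° = 0.3974
δ = arctan(0.3974) = 21.67°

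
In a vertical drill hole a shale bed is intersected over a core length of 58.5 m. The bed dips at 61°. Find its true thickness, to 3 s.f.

True thickness t = h · cos(dip) = 58.5 × cos 61°
t = 58.5 × 0.4848 = 28.361 m

28.4 m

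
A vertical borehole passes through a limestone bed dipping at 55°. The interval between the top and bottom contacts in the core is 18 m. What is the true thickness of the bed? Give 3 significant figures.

True thickness t = h · cos(dip) = 18 × cos 55°
t = 18 × 0.5736 = 10.324 m

10.3 m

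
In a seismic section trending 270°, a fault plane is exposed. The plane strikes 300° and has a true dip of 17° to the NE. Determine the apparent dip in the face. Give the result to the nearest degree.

The section lies 30° from the strike.
tan(apparent dip) = tan 17° · sin 30° = 0.1529
apparent dip = arctan 0.1529 = 8.69°

9°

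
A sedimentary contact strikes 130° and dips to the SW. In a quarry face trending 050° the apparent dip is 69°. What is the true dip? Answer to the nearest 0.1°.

69.3°

The section is 80° from the strike.
tan(true dip) = tan 69° / sin 80° = 2.6453
true dip = arctan 2.6453 = 69.29°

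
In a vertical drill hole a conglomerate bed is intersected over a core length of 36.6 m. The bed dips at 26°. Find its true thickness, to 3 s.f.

True thickness t = h · cos(dip) = 36.6 × cos 26°
t = 36.6 × 0.8988 = 32.896 m

32.9 m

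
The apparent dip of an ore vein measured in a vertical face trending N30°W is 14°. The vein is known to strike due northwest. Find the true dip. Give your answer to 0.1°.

43.9°

The section is 15° from the strike.
tan(true dip) = tan 14° / sin 15° = 0.9633
δ = arctan(0.9633) = 43.93°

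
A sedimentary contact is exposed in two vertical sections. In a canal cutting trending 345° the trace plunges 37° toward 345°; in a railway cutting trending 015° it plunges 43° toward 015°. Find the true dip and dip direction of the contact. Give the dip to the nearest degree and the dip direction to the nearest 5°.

Each apparent-dip line lies in the plane. As unit vectors (x east, y north, z up), v₁ plunges 37°→345° and v₂ plunges 43°→015°.
Cross product v₁ × v₂ gives the pole to the plane: n ∝ (0.101, 0.255, 0.292).
Dip δ = arctan(|n_h|/n_z) = arctan(0.274/0.292) = 43.2°.
The horizontal component of n points toward azimuth atan2(n_x, n_y) = 22°, the dip direction.

true dip 43°, dip direction 020°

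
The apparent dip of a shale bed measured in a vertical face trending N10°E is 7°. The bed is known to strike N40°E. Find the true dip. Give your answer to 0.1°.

13.8°

The section is 30° from the strike.
tan δ = tan α / sin β = tan 7° / sin 30° = 0.1228 / 0.5000 = 0.2456
true dip = arctan 0.2456 = 13.80°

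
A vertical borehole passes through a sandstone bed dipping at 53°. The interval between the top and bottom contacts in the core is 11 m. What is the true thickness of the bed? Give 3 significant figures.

True thickness t = h · cos(dip) = 11 × cos 53°
t = 11 × 0.6018 = 6.620 m

6.62 m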